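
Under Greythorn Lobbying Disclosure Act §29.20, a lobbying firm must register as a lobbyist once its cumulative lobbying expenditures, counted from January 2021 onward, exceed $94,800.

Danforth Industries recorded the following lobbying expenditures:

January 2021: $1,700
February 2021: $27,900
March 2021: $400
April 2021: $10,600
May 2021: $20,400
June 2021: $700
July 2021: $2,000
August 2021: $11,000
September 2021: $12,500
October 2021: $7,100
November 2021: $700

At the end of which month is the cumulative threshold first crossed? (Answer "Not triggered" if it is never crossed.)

Through January 2021: $1,700
Through February 2021: $29,600
Through March 2021: $30,000
Through April 2021: $40,600
Through May 2021: $61,000
Through June 2021: $61,700
Through July 2021: $63,700
Through August 2021: $74,700
Through September 2021: $87,200
Through October 2021: $94,300
Through November 2021: $95,000 ← exceeds threshold

November 2021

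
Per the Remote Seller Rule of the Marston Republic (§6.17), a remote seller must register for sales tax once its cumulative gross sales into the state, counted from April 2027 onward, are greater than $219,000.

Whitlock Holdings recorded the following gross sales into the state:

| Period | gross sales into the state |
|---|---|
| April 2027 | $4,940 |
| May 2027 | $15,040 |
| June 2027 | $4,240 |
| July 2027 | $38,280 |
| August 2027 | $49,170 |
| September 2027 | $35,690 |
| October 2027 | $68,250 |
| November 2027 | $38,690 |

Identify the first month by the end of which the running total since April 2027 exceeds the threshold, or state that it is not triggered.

Through April 2027: $4,940
Through May 2027: $19,980
Through June 2027: $24,220
Through July 2027: $62,500
Through August 2027: $111,670
Through September 2027: $147,360
Through October 2027: $215,610
Through November 2027: $254,300 ← exceeds threshold

November 2027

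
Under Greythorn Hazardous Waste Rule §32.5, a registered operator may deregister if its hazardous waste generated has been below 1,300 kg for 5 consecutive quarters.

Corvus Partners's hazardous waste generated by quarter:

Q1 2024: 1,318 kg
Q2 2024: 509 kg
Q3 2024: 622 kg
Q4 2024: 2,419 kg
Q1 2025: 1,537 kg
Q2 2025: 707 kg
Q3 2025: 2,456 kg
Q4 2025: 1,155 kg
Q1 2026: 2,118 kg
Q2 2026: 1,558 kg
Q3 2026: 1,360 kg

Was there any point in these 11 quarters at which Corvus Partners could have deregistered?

No

Quarters below 1,300 kg: Q2 2024, Q3 2024, Q2 2025, Q4 2025.
Longest run of consecutive quarters below the threshold: 2.
2 < 5, so Corvus Partners never became eligible.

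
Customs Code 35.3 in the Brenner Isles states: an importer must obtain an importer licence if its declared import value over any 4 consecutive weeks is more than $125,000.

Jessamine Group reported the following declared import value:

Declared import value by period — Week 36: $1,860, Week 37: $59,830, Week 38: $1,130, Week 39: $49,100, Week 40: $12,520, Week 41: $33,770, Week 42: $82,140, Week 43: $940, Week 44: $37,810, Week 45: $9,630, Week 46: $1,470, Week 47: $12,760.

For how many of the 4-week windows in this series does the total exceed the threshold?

4

Week 36–Week 39: $1,860 + $59,830 + $1,130 + $49,100 = $111,920 (under)
Week 37–Week 40: $59,830 + $1,130 + $49,100 + $12,520 = $122,580 (under)
Week 38–Week 41: $1,130 + $49,100 + $12,520 + $33,770 = $96,520 (under)
Week 39–Week 42: $49,100 + $12,520 + $33,770 + $82,140 = $177,530 (over)
Week 40–Week 43: $12,520 + $33,770 + $82,140 + $940 = $129,370 (over)
Week 41–Week 44: $33,770 + $82,140 + $940 + $37,810 = $154,660 (over)
Week 42–Week 45: $82,140 + $940 + $37,810 + $9,630 = $130,520 (over)
Week 43–Week 46: $940 + $37,810 + $9,630 + $1,470 = $49,850 (under)
Week 44–Week 47: $37,810 + $9,630 + $1,470 + $12,760 = $61,670 (under)
4 windows exceed the threshold.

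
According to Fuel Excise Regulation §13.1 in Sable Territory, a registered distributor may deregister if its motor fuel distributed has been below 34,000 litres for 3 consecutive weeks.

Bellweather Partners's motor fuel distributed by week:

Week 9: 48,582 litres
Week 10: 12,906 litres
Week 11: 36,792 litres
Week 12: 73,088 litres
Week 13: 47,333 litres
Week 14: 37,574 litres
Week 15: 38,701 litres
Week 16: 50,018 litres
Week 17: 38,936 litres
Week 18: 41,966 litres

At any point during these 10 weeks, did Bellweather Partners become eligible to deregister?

Weeks below 34,000 litres: Week 10.
Longest run of consecutive weeks below the threshold: 1.
1 < 3, so Bellweather Partners never became eligible.

No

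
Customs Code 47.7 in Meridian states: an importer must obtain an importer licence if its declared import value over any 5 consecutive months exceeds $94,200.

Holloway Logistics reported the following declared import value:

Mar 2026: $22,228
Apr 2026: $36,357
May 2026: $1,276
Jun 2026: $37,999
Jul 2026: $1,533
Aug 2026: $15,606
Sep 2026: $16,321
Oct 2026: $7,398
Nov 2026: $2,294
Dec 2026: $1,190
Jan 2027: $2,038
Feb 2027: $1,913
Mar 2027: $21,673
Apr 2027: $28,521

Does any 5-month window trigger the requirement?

Mar 2026–Jul 2026: $22,228 + $36,357 + $1,276 + $37,999 + $1,533 = $99,393 (over)
Apr 2026–Aug 2026: $36,357 + $1,276 + $37,999 + $1,533 + $15,606 = $92,771 (under)
May 2026–Sep 2026: $1,276 + $37,999 + $1,533 + $15,606 + $16,321 = $72,735 (under)
Jun 2026–Oct 2026: $37,999 + $1,533 + $15,606 + $16,321 + $7,398 = $78,857 (under)
Jul 2026–Nov 2026: $1,533 + $15,606 + $16,321 + $7,398 + $2,294 = $43,152 (under)
Aug 2026–Dec 2026: $15,606 + $16,321 + $7,398 + $2,294 + $1,190 = $42,809 (under)
Sep 2026–Jan 2027: $16,321 + $7,398 + $2,294 + $1,190 + $2,038 = $29,241 (under)
Oct 2026–Feb 2027: $7,398 + $2,294 + $1,190 + $2,038 + $1,913 = $14,833 (under)
Nov 2026–Mar 2027: $2,294 + $1,190 + $2,038 + $1,913 + $21,673 = $29,108 (under)
Dec 2026–Apr 2027: $1,190 + $2,038 + $1,913 + $21,673 + $28,521 = $55,335 (under)
At least one window exceeds $94,200.

Yes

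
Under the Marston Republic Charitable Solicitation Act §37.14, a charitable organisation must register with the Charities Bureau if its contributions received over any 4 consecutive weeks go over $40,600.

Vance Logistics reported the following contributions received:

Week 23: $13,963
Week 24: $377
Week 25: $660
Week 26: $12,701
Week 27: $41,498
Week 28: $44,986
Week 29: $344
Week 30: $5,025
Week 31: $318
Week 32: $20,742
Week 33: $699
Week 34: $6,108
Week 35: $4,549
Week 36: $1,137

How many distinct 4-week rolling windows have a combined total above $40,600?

5

Week 23–Week 26: $13,963 + $377 + $660 + $12,701 = $27,701 (under)
Week 24–Week 27: $377 + $660 + $12,701 + $41,498 = $55,236 (over)
Week 25–Week 28: $660 + $12,701 + $41,498 + $44,986 = $99,845 (over)
Week 26–Week 29: $12,701 + $41,498 + $44,986 + $344 = $99,529 (over)
Week 27–Week 30: $41,498 + $44,986 + $344 + $5,025 = $91,853 (over)
Week 28–Week 31: $44,986 + $344 + $5,025 + $318 = $50,673 (over)
Week 29–Week 32: $344 + $5,025 + $318 + $20,742 = $26,429 (under)
Week 30–Week 33: $5,025 + $318 + $20,742 + $699 = $26,784 (under)
Week 31–Week 34: $318 + $20,742 + $699 + $6,108 = $27,867 (under)
Week 32–Week 35: $20,742 + $699 + $6,108 + $4,549 = $32,098 (under)
Week 33–Week 36: $699 + $6,108 + $4,549 + $1,137 = $12,493 (under)
5 windows exceed the threshold.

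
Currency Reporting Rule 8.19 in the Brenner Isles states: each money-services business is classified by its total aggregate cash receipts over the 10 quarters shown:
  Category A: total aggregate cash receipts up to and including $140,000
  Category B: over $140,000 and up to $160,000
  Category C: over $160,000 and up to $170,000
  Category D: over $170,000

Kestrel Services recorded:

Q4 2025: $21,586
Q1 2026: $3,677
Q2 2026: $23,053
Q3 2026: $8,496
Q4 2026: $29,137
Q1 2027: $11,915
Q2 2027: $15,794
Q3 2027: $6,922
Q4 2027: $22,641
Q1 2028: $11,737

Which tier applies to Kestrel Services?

Total aggregate cash receipts: $21,586 + $3,677 + $23,053 + $8,496 + $29,137 + $11,915 + $15,794 + $6,922 + $22,641 + $11,737 = $154,958.
$140,000 < $154,958 ≤ $160,000, so Category B applies.

Category B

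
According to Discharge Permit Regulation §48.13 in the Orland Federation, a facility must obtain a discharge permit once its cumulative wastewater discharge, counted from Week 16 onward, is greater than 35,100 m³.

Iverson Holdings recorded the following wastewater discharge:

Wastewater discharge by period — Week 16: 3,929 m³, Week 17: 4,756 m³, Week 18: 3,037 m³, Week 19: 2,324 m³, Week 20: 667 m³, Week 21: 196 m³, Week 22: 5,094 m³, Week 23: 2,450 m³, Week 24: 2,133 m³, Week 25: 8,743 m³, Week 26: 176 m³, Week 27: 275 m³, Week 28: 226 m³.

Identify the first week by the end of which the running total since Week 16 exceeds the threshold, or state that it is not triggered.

Through Week 16: 3,929 m³
Through Week 17: 8,685 m³
Through Week 18: 11,722 m³
Through Week 19: 14,046 m³
Through Week 20: 14,713 m³
Through Week 21: 14,909 m³
Through Week 22: 20,003 m³
Through Week 23: 22,453 m³
Through Week 24: 24,586 m³
Through Week 25: 33,329 m³
Through Week 26: 33,505 m³
Through Week 27: 33,780 m³
Through Week 28: 34,006 m³
Final cumulative total 34,006 m³ ≤ 35,100 m³; the threshold is never exceeded.

Not triggered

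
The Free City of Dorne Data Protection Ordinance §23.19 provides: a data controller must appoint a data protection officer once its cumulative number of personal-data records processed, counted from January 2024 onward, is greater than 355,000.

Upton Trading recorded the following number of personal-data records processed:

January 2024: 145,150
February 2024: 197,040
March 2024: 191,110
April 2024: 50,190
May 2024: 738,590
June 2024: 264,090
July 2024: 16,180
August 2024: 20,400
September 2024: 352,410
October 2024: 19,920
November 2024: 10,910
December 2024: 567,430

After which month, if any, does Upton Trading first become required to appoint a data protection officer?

March 2024

Through January 2024: 145,150
Through February 2024: 342,190
Through March 2024: 533,300 ← exceeds threshold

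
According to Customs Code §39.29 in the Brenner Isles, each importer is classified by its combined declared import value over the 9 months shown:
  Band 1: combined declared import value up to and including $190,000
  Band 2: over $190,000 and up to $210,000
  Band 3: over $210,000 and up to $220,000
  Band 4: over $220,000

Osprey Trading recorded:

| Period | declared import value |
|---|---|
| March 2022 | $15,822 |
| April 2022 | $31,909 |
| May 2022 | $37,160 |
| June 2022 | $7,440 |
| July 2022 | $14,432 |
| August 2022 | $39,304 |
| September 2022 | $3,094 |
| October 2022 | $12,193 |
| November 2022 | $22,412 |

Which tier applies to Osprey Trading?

Combined declared import value: $15,822 + $31,909 + $37,160 + $7,440 + $14,432 + $39,304 + $3,094 + $12,193 + $22,412 = $183,766.
$183,766 ≤ $190,000, so Band 1 applies.

Band 1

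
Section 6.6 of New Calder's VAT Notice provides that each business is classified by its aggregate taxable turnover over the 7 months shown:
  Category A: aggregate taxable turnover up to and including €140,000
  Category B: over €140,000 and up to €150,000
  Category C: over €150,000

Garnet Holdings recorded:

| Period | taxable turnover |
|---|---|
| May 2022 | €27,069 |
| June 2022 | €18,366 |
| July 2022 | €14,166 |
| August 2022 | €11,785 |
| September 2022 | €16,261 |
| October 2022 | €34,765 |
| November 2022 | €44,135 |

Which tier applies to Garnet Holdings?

Category C

Aggregate taxable turnover: €27,069 + €18,366 + €14,166 + €11,785 + €16,261 + €34,765 + €44,135 = €166,547.
€166,547 > €150,000, so Category C applies.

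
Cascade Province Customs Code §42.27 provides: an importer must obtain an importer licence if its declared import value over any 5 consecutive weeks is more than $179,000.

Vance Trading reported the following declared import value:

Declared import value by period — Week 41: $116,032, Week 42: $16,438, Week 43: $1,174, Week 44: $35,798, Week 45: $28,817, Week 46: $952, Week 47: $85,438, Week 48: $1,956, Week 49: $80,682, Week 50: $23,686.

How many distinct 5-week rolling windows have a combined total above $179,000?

3

Week 41–Week 45: $116,032 + $16,438 + $1,174 + $35,798 + $28,817 = $198,259 (over)
Week 42–Week 46: $16,438 + $1,174 + $35,798 + $28,817 + $952 = $83,179 (under)
Week 43–Week 47: $1,174 + $35,798 + $28,817 + $952 + $85,438 = $152,179 (under)
Week 44–Week 48: $35,798 + $28,817 + $952 + $85,438 + $1,956 = $152,961 (under)
Week 45–Week 49: $28,817 + $952 + $85,438 + $1,956 + $80,682 = $197,845 (over)
Week 46–Week 50: $952 + $85,438 + $1,956 + $80,682 + $23,686 = $192,714 (over)
3 windows exceed the threshold.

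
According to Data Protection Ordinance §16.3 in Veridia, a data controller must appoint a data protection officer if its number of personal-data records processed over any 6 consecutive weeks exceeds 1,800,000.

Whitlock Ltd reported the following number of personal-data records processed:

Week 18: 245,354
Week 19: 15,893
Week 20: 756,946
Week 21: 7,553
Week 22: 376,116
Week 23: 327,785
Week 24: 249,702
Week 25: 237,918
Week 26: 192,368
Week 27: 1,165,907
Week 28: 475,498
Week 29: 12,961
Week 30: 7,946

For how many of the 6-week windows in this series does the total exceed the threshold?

Week 18–Week 23: 245,354 + 15,893 + 756,946 + 7,553 + 376,116 + 327,785 = 1,729,647 (under)
Week 19–Week 24: 15,893 + 756,946 + 7,553 + 376,116 + 327,785 + 249,702 = 1,733,995 (under)
Week 20–Week 25: 756,946 + 7,553 + 376,116 + 327,785 + 249,702 + 237,918 = 1,956,020 (over)
Week 21–Week 26: 7,553 + 376,116 + 327,785 + 249,702 + 237,918 + 192,368 = 1,391,442 (under)
Week 22–Week 27: 376,116 + 327,785 + 249,702 + 237,918 + 192,368 + 1,165,907 = 2,549,796 (over)
Week 23–Week 28: 327,785 + 249,702 + 237,918 + 192,368 + 1,165,907 + 475,498 = 2,649,178 (over)
Week 24–Week 29: 249,702 + 237,918 + 192,368 + 1,165,907 + 475,498 + 12,961 = 2,334,354 (over)
Week 25–Week 30: 237,918 + 192,368 + 1,165,907 + 475,498 + 12,961 + 7,946 = 2,092,598 (over)
5 windows exceed the threshold.

5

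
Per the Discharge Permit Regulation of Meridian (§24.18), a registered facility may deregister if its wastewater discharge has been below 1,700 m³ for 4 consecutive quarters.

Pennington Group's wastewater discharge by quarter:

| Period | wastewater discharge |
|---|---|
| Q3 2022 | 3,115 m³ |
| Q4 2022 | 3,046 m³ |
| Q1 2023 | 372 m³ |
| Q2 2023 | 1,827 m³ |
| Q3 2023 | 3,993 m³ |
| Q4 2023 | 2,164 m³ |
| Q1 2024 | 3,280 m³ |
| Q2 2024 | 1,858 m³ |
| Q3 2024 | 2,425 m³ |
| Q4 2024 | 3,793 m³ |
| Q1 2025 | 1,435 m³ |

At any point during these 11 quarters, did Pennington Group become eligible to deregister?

Quarters below 1,700 m³: Q1 2023, Q1 2025.
Longest run of consecutive quarters below the threshold: 1.
1 < 4, so Pennington Group never became eligible.

No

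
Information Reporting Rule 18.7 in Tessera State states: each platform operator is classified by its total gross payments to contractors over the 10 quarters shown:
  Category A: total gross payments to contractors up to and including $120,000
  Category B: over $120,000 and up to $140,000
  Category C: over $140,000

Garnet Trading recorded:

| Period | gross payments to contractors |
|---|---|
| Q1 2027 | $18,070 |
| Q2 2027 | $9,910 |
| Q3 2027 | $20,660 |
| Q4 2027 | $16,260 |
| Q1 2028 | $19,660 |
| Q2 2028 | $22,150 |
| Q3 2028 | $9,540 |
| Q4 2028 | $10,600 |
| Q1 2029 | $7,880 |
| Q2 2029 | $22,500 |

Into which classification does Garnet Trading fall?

Category C

Total gross payments to contractors: $18,070 + $9,910 + $20,660 + $16,260 + $19,660 + $22,150 + $9,540 + $10,600 + $7,880 + $22,500 = $157,230.
$157,230 > $140,000, so Category C applies.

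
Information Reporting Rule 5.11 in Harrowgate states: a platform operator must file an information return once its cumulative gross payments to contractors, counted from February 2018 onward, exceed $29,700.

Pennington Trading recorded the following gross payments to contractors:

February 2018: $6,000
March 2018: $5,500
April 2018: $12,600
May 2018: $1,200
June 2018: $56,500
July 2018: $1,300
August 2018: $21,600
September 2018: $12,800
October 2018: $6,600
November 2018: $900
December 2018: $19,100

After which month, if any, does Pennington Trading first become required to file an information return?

June 2018

Through February 2018: $6,000
Through March 2018: $11,500
Through April 2018: $24,100
Through May 2018: $25,300
Through June 2018: $81,800 ← exceeds threshold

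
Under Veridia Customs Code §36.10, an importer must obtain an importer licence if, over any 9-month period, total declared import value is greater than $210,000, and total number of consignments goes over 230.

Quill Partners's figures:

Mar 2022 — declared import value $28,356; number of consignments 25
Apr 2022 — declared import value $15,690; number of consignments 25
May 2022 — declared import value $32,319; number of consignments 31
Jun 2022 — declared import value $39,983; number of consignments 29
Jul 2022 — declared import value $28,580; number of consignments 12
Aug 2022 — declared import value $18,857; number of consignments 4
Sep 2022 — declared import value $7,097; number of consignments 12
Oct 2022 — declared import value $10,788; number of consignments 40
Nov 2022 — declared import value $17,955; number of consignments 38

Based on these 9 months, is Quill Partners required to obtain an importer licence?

Total declared import value: $28,356 + $15,690 + $32,319 + $39,983 + $28,580 + $18,857 + $7,097 + $10,788 + $17,955 = $199,625 (≤ $210,000).
Total number of consignments: 25 + 25 + 31 + 29 + 12 + 4 + 12 + 40 + 38 = 216 (≤ 230).
The test is 'and': the rule requires both, and at least one is not exceeded.

No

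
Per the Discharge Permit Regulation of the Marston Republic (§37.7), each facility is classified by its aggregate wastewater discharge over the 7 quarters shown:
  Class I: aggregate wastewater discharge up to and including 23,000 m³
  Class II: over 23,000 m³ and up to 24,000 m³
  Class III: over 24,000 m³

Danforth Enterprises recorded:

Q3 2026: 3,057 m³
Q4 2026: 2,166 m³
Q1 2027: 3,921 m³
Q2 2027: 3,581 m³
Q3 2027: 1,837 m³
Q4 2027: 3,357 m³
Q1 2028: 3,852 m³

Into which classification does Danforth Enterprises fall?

Class I

Aggregate wastewater discharge: 3,057 m³ + 2,166 m³ + 3,921 m³ + 3,581 m³ + 1,837 m³ + 3,357 m³ + 3,852 m³ = 21,771 m³.
21,771 m³ ≤ 23,000 m³, so Class I applies.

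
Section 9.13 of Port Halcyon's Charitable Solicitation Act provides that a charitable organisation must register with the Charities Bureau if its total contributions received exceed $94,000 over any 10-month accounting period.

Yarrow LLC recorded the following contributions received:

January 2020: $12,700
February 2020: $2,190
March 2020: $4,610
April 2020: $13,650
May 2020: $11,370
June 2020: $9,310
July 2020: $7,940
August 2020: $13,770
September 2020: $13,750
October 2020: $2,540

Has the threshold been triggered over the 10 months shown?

Total contributions received: $12,700 + $2,190 + $4,610 + $13,650 + $11,370 + $9,310 + $7,940 + $13,770 + $13,750 + $2,540 = $91,830.
$91,830 ≤ $94,000, so the threshold is not exceeded.

No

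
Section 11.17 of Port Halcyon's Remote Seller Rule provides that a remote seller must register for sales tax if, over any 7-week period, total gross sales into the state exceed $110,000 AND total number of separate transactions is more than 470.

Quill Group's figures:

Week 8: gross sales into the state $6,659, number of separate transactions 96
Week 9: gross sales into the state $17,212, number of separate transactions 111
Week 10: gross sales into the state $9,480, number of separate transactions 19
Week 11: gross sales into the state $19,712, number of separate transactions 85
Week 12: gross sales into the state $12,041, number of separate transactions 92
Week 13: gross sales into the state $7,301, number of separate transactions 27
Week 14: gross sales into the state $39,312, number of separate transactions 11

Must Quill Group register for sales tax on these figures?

No

Total gross sales into the state: $6,659 + $17,212 + $9,480 + $19,712 + $12,041 + $7,301 + $39,312 = $111,717 (> $110,000).
Total number of separate transactions: 96 + 111 + 19 + 85 + 92 + 27 + 11 = 441 (≤ 470).
The test is 'and': the rule requires both, and at least one is not exceeded.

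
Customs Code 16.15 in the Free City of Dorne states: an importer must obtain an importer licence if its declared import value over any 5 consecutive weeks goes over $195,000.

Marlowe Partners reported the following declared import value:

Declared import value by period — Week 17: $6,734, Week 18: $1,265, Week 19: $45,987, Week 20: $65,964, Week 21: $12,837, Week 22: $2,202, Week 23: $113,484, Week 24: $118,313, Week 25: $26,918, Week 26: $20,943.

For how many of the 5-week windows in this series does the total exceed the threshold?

4

Week 17–Week 21: $6,734 + $1,265 + $45,987 + $65,964 + $12,837 = $132,787 (under)
Week 18–Week 22: $1,265 + $45,987 + $65,964 + $12,837 + $2,202 = $128,255 (under)
Week 19–Week 23: $45,987 + $65,964 + $12,837 + $2,202 + $113,484 = $240,474 (over)
Week 20–Week 24: $65,964 + $12,837 + $2,202 + $113,484 + $118,313 = $312,800 (over)
Week 21–Week 25: $12,837 + $2,202 + $113,484 + $118,313 + $26,918 = $273,754 (over)
Week 22–Week 26: $2,202 + $113,484 + $118,313 + $26,918 + $20,943 = $281,860 (over)
4 windows exceed the threshold.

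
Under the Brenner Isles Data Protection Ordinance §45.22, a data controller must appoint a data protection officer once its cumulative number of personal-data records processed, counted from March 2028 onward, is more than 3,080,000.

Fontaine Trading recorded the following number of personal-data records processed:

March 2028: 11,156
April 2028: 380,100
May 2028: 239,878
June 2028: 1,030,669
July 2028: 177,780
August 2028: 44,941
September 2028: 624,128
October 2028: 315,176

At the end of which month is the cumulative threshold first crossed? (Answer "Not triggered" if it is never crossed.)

Through March 2028: 11,156
Through April 2028: 391,256
Through May 2028: 631,134
Through June 2028: 1,661,803
Through July 2028: 1,839,583
Through August 2028: 1,884,524
Through September 2028: 2,508,652
Through October 2028: 2,823,828
Final cumulative total 2,823,828 ≤ 3,080,000; the threshold is never exceeded.

Not triggered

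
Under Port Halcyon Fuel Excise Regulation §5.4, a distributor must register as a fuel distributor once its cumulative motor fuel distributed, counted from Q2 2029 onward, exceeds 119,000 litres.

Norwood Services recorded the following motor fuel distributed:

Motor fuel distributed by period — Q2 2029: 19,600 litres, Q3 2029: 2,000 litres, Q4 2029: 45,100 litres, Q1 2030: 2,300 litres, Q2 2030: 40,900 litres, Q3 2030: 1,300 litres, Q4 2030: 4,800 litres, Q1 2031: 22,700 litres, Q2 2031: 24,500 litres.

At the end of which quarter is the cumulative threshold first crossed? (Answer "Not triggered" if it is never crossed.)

Through Q2 2029: 19,600 litres
Through Q3 2029: 21,600 litres
Through Q4 2029: 66,700 litres
Through Q1 2030: 69,000 litres
Through Q2 2030: 109,900 litres
Through Q3 2030: 111,200 litres
Through Q4 2030: 116,000 litres
Through Q1 2031: 138,700 litres ← exceeds threshold

Q1 2031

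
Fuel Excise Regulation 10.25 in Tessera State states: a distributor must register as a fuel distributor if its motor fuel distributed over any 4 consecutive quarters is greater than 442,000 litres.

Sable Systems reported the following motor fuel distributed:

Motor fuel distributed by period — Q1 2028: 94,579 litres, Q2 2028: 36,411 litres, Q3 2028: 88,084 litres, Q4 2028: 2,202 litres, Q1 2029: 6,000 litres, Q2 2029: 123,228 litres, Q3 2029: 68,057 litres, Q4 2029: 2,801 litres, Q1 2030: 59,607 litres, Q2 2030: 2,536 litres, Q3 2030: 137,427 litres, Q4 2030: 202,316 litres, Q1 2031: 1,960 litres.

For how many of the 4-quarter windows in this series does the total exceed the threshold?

0

Q1 2028–Q4 2028: 94,579 litres + 36,411 litres + 88,084 litres + 2,202 litres = 221,276 litres (under)
Q2 2028–Q1 2029: 36,411 litres + 88,084 litres + 2,202 litres + 6,000 litres = 132,697 litres (under)
Q3 2028–Q2 2029: 88,084 litres + 2,202 litres + 6,000 litres + 123,228 litres = 219,514 litres (under)
Q4 2028–Q3 2029: 2,202 litres + 6,000 litres + 123,228 litres + 68,057 litres = 199,487 litres (under)
Q1 2029–Q4 2029: 6,000 litres + 123,228 litres + 68,057 litres + 2,801 litres = 200,086 litres (under)
Q2 2029–Q1 2030: 123,228 litres + 68,057 litres + 2,801 litres + 59,607 litres = 253,693 litres (under)
Q3 2029–Q2 2030: 68,057 litres + 2,801 litres + 59,607 litres + 2,536 litres = 133,001 litres (under)
Q4 2029–Q3 2030: 2,801 litres + 59,607 litres + 2,536 litres + 137,427 litres = 202,371 litres (under)
Q1 2030–Q4 2030: 59,607 litres + 2,536 litres + 137,427 litres + 202,316 litres = 401,886 litres (under)
Q2 2030–Q1 2031: 2,536 litres + 137,427 litres + 202,316 litres + 1,960 litres = 344,239 litres (under)
0 windows exceed the threshold.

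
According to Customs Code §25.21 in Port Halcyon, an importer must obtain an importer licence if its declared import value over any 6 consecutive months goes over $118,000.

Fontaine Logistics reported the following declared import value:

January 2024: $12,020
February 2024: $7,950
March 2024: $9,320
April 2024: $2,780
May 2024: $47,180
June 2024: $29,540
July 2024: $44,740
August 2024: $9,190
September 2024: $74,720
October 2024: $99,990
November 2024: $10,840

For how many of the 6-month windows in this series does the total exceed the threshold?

January 2024–June 2024: $12,020 + $7,950 + $9,320 + $2,780 + $47,180 + $29,540 = $108,790 (under)
February 2024–July 2024: $7,950 + $9,320 + $2,780 + $47,180 + $29,540 + $44,740 = $141,510 (over)
March 2024–August 2024: $9,320 + $2,780 + $47,180 + $29,540 + $44,740 + $9,190 = $142,750 (over)
April 2024–September 2024: $2,780 + $47,180 + $29,540 + $44,740 + $9,190 + $74,720 = $208,150 (over)
May 2024–October 2024: $47,180 + $29,540 + $44,740 + $9,190 + $74,720 + $99,990 = $305,360 (over)
June 2024–November 2024: $29,540 + $44,740 + $9,190 + $74,720 + $99,990 + $10,840 = $269,020 (over)
5 windows exceed the threshold.

5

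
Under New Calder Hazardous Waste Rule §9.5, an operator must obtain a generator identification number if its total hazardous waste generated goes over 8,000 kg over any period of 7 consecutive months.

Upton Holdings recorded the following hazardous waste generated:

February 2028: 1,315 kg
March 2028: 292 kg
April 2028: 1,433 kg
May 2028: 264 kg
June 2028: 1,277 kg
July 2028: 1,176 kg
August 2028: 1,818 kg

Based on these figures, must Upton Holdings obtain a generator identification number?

No

Total hazardous waste generated: 1,315 kg + 292 kg + 1,433 kg + 264 kg + 1,277 kg + 1,176 kg + 1,818 kg = 7,575 kg.
7,575 kg ≤ 8,000 kg, so the threshold is not exceeded.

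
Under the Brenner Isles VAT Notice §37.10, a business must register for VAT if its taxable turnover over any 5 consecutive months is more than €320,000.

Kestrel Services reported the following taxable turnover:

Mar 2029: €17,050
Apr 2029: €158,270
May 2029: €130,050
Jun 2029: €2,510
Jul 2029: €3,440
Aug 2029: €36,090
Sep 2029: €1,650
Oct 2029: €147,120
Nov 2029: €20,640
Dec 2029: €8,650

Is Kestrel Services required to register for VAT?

Mar 2029–Jul 2029: €17,050 + €158,270 + €130,050 + €2,510 + €3,440 = €311,320 (under)
Apr 2029–Aug 2029: €158,270 + €130,050 + €2,510 + €3,440 + €36,090 = €330,360 (over)
May 2029–Sep 2029: €130,050 + €2,510 + €3,440 + €36,090 + €1,650 = €173,740 (under)
Jun 2029–Oct 2029: €2,510 + €3,440 + €36,090 + €1,650 + €147,120 = €190,810 (under)
Jul 2029–Nov 2029: €3,440 + €36,090 + €1,650 + €147,120 + €20,640 = €208,940 (under)
Aug 2029–Dec 2029: €36,090 + €1,650 + €147,120 + €20,640 + €8,650 = €214,150 (under)
At least one window exceeds €320,000.

Yes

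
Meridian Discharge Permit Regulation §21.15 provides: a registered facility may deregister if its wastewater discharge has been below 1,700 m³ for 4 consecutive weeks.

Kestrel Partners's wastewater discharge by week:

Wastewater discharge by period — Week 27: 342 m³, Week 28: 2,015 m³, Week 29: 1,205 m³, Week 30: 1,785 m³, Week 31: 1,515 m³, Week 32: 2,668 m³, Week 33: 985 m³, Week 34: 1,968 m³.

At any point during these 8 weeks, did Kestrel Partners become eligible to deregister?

No

Weeks below 1,700 m³: Week 27, Week 29, Week 31, Week 33.
Longest run of consecutive weeks below the threshold: 1.
1 < 4, so Kestrel Partners never became eligible.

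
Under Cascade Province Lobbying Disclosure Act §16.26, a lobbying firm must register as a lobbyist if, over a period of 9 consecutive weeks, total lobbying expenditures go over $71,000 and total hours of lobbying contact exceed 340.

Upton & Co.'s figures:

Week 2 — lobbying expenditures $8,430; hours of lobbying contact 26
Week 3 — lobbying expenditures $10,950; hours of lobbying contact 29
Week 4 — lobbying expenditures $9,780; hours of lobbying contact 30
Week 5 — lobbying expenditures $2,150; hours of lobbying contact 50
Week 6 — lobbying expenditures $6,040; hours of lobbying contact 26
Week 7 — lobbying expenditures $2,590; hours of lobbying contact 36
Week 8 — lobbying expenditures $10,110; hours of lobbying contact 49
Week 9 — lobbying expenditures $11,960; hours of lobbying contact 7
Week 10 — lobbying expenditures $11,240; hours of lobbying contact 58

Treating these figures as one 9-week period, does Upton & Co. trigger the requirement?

Total lobbying expenditures: $8,430 + $10,950 + $9,780 + $2,150 + $6,040 + $2,590 + $10,110 + $11,960 + $11,240 = $73,250 (> $71,000).
Total hours of lobbying contact: 26 + 29 + 30 + 50 + 26 + 36 + 49 + 7 + 58 = 311 (≤ 340).
The test is 'and': the rule requires both, and at least one is not exceeded.

No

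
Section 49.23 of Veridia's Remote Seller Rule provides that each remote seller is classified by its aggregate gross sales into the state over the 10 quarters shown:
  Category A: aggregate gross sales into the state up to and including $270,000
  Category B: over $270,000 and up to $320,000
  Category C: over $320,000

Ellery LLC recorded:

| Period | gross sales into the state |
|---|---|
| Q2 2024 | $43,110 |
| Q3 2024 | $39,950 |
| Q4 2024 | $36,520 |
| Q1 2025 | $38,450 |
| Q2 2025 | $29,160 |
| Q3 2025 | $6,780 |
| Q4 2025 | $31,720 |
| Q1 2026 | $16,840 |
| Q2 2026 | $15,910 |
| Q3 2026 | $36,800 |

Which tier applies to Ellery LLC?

Category B

Aggregate gross sales into the state: $43,110 + $39,950 + $36,520 + $38,450 + $29,160 + $6,780 + $31,720 + $16,840 + $15,910 + $36,800 = $295,240.
$270,000 < $295,240 ≤ $320,000, so Category B applies.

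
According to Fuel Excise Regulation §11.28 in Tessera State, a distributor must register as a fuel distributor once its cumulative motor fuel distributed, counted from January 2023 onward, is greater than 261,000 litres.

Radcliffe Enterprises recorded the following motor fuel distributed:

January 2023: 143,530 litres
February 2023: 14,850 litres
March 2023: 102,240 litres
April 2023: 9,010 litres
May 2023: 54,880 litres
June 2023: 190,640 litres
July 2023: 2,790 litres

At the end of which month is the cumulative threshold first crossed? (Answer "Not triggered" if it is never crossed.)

Through January 2023: 143,530 litres
Through February 2023: 158,380 litres
Through March 2023: 260,620 litres
Through April 2023: 269,630 litres ← exceeds threshold

April 2023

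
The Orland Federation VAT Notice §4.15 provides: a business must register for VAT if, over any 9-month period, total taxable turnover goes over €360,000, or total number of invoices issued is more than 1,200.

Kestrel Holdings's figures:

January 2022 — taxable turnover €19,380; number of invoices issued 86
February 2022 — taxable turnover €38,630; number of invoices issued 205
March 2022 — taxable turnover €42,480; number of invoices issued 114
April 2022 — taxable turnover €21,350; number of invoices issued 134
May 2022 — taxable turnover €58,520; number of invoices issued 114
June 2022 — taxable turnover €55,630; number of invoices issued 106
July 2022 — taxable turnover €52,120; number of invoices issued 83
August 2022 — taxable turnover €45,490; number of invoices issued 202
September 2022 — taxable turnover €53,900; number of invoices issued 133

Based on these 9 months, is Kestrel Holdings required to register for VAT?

Yes

Total taxable turnover: €19,380 + €38,630 + €42,480 + €21,350 + €58,520 + €55,630 + €52,120 + €45,490 + €53,900 = €387,500 (> €360,000).
Total number of invoices issued: 86 + 205 + 114 + 134 + 114 + 106 + 83 + 202 + 133 = 1,177 (≤ 1,200).
The test is 'or': at least one threshold is exceeded.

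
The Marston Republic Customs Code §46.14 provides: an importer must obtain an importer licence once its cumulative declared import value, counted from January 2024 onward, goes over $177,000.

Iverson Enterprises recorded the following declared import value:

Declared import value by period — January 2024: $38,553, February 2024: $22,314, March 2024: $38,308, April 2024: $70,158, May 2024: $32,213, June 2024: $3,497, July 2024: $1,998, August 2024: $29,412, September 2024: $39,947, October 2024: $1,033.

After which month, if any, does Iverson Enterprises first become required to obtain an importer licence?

May 2024

Through January 2024: $38,553
Through February 2024: $60,867
Through March 2024: $99,175
Through April 2024: $169,333
Through May 2024: $201,546 ← exceeds threshold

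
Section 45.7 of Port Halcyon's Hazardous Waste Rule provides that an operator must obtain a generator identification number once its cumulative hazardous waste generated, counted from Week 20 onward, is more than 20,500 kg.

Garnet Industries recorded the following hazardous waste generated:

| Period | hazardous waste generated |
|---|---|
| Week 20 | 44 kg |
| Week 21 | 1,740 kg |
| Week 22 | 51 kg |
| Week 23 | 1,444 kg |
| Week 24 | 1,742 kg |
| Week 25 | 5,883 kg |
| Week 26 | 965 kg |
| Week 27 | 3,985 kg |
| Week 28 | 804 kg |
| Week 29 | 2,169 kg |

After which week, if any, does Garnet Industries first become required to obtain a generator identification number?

Not triggered

Through Week 20: 44 kg
Through Week 21: 1,784 kg
Through Week 22: 1,835 kg
Through Week 23: 3,279 kg
Through Week 24: 5,021 kg
Through Week 25: 10,904 kg
Through Week 26: 11,869 kg
Through Week 27: 15,854 kg
Through Week 28: 16,658 kg
Through Week 29: 18,827 kg
Final cumulative total 18,827 kg ≤ 20,500 kg; the threshold is never exceeded.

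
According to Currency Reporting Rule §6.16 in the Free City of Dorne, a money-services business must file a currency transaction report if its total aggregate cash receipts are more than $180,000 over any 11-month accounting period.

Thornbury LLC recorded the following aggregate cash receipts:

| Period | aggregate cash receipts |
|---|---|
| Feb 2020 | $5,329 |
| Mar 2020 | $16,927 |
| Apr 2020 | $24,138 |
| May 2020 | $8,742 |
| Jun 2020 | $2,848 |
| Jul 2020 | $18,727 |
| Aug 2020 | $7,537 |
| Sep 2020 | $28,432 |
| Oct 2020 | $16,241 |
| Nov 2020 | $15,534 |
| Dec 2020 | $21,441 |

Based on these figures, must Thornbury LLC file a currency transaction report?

No

Total aggregate cash receipts: $5,329 + $16,927 + $24,138 + $8,742 + $2,848 + $18,727 + $7,537 + $28,432 + $16,241 + $15,534 + $21,441 = $165,896.
$165,896 ≤ $180,000, so the threshold is not exceeded.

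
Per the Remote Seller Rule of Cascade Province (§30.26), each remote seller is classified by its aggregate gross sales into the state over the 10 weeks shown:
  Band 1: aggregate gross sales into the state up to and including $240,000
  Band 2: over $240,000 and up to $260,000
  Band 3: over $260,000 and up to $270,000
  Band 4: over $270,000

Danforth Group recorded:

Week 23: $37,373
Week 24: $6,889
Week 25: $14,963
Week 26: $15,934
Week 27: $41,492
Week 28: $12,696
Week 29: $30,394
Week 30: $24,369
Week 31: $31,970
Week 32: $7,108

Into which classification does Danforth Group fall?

Aggregate gross sales into the state: $37,373 + $6,889 + $14,963 + $15,934 + $41,492 + $12,696 + $30,394 + $24,369 + $31,970 + $7,108 = $223,188.
$223,188 ≤ $240,000, so Band 1 applies.

Band 1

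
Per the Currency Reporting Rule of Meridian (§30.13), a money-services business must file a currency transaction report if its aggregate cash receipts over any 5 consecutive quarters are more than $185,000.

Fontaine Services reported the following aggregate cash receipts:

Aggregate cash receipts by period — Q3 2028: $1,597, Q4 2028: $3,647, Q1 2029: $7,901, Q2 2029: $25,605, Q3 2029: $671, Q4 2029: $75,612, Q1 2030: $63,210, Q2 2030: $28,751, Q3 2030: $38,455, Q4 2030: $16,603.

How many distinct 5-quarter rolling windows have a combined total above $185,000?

Q3 2028–Q3 2029: $1,597 + $3,647 + $7,901 + $25,605 + $671 = $39,421 (under)
Q4 2028–Q4 2029: $3,647 + $7,901 + $25,605 + $671 + $75,612 = $113,436 (under)
Q1 2029–Q1 2030: $7,901 + $25,605 + $671 + $75,612 + $63,210 = $172,999 (under)
Q2 2029–Q2 2030: $25,605 + $671 + $75,612 + $63,210 + $28,751 = $193,849 (over)
Q3 2029–Q3 2030: $671 + $75,612 + $63,210 + $28,751 + $38,455 = $206,699 (over)
Q4 2029–Q4 2030: $75,612 + $63,210 + $28,751 + $38,455 + $16,603 = $222,631 (over)
3 windows exceed the threshold.

3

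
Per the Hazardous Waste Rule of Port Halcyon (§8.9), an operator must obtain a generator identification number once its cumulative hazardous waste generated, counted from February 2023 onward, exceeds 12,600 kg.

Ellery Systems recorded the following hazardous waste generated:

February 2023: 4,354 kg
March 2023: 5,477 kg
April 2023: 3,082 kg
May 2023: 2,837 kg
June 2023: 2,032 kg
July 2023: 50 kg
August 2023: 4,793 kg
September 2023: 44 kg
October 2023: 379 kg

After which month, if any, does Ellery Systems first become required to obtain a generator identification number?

April 2023

Through February 2023: 4,354 kg
Through March 2023: 9,831 kg
Through April 2023: 12,913 kg ← exceeds threshold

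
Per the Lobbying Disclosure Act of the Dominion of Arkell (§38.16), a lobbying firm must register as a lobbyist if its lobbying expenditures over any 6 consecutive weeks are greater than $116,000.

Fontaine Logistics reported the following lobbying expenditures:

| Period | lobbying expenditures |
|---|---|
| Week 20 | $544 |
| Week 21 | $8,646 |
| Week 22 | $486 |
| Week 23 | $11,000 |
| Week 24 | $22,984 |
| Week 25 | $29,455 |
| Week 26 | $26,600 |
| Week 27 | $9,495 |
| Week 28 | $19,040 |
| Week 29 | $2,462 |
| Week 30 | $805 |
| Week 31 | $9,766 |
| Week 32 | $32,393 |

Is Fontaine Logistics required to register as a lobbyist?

Week 20–Week 25: $544 + $8,646 + $486 + $11,000 + $22,984 + $29,455 = $73,115 (under)
Week 21–Week 26: $8,646 + $486 + $11,000 + $22,984 + $29,455 + $26,600 = $99,171 (under)
Week 22–Week 27: $486 + $11,000 + $22,984 + $29,455 + $26,600 + $9,495 = $100,020 (under)
Week 23–Week 28: $11,000 + $22,984 + $29,455 + $26,600 + $9,495 + $19,040 = $118,574 (over)
Week 24–Week 29: $22,984 + $29,455 + $26,600 + $9,495 + $19,040 + $2,462 = $110,036 (under)
Week 25–Week 30: $29,455 + $26,600 + $9,495 + $19,040 + $2,462 + $805 = $87,857 (under)
Week 26–Week 31: $26,600 + $9,495 + $19,040 + $2,462 + $805 + $9,766 = $68,168 (under)
Week 27–Week 32: $9,495 + $19,040 + $2,462 + $805 + $9,766 + $32,393 = $73,961 (under)
At least one window exceeds $116,000.

Yes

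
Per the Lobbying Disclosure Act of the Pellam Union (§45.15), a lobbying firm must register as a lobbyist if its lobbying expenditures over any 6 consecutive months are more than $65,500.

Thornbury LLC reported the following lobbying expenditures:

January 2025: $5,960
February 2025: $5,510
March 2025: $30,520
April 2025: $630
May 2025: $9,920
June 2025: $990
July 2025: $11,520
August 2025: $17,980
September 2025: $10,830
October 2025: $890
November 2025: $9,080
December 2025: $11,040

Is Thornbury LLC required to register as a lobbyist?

January 2025–June 2025: $5,960 + $5,510 + $30,520 + $630 + $9,920 + $990 = $53,530 (under)
February 2025–July 2025: $5,510 + $30,520 + $630 + $9,920 + $990 + $11,520 = $59,090 (under)
March 2025–August 2025: $30,520 + $630 + $9,920 + $990 + $11,520 + $17,980 = $71,560 (over)
April 2025–September 2025: $630 + $9,920 + $990 + $11,520 + $17,980 + $10,830 = $51,870 (under)
May 2025–October 2025: $9,920 + $990 + $11,520 + $17,980 + $10,830 + $890 = $52,130 (under)
June 2025–November 2025: $990 + $11,520 + $17,980 + $10,830 + $890 + $9,080 = $51,290 (under)
July 2025–December 2025: $11,520 + $17,980 + $10,830 + $890 + $9,080 + $11,040 = $61,340 (under)
At least one window exceeds $65,500.

Yes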